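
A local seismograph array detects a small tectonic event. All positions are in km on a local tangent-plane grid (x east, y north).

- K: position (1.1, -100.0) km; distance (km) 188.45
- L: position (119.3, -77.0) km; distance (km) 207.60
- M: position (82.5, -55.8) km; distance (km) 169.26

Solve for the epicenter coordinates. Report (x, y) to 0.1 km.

-6.3 km east, 88.3 km north

Circle about each station: (x − 1.1)² + (y + 100.0)² = 188.45²; (x − 119.3)² + (y + 77.0)² = 207.60²; (x − 82.5)² + (y + 55.8)² = 169.26².
Subtracting the K equation from the L and M equations removes the quadratic terms:
236.4 x + 46.0 y = 2575.92
162.8 x + 88.4 y = 6783.13
Solving the 2×2 system: x ≈ -6.3, y ≈ 88.3 km.
Check against K (with the unrounded x, y): √((x − 1.1)²+(y + 100.0)²) = 188.46 ≈ 188.45 km. ✓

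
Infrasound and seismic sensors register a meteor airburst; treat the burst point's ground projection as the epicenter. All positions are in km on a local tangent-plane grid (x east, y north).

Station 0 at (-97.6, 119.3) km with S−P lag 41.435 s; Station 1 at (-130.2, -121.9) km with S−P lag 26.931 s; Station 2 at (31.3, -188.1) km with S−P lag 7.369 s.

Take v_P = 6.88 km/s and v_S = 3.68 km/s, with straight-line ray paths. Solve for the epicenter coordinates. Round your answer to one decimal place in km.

(80.1, -156.2)

Distance from S−P lag: d = Δt · v_P v_S / (v_P − v_S) = Δt · (6.88·3.68)/(6.88−3.68) ≈ 7.9120·Δt.
So d_Station 0 = 327.83, d_Station 1 = 213.08, d_Station 2 = 58.30 km.
Circle about each station: (x + 97.6)² + (y − 119.3)² = 327.83²; (x + 130.2)² + (y + 121.9)² = 213.08²; (x − 31.3)² + (y + 188.1)² = 58.30².
Subtracting the Station 0 equation from the Station 1 and Station 2 equations removes the quadratic terms:
-65.2 x − 482.4 y = 70122.82
257.8 x − 614.8 y = 116676.67
Solving the 2×2 system: x ≈ 80.1, y ≈ -156.2 km.
Check against Station 0 (with the unrounded x, y): √((x + 97.6)²+(y − 119.3)²) = 327.83 ≈ 327.83 km. ✓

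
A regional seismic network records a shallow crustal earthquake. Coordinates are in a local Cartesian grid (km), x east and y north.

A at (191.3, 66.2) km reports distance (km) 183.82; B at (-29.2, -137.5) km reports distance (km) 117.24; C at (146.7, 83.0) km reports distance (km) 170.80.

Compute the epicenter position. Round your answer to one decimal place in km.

Circle about each station: (x − 191.3)² + (y − 66.2)² = 183.82²; (x + 29.2)² + (y + 137.5)² = 117.24²; (x − 146.7)² + (y − 83.0)² = 170.80².
Subtracting the A equation from the B and C equations removes the quadratic terms:
-441.0 x − 407.4 y = -1174.67
-89.2 x + 33.6 y = -7951.09
Solving the 2×2 system: x ≈ 64.1, y ≈ -66.5 km.
Check against A (with the unrounded x, y): √((x − 191.3)²+(y − 66.2)²) = 183.82 ≈ 183.82 km. ✓

(64.1, -66.5)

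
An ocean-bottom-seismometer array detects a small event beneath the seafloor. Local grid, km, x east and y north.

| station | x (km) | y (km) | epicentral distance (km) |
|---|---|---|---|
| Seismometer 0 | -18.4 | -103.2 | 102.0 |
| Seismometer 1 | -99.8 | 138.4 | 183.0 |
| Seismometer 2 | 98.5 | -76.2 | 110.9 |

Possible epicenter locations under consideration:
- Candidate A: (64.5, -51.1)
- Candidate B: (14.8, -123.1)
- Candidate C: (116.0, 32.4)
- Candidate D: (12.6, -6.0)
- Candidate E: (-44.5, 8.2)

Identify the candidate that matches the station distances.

Candidate D

For each candidate, compare |candidate − station| to the reported distance:
Candidate A: residuals Seismometer 0 4.1, Seismometer 1 67.8, Seismometer 2 68.6 → max 68.6 km
Candidate B: residuals Seismometer 0 63.3, Seismometer 1 102.5, Seismometer 2 15.0 → max 102.5 km
Candidate C: residuals Seismometer 0 88.9, Seismometer 1 57.4, Seismometer 2 0.9 → max 88.9 km
Candidate D: residuals Seismometer 0 0.0, Seismometer 1 0.0, Seismometer 2 0.0 → max 0.0 km
Candidate E: residuals Seismometer 0 12.4, Seismometer 1 41.5, Seismometer 2 55.1 → max 55.1 km
Only Candidate D has all residuals ≈ 0.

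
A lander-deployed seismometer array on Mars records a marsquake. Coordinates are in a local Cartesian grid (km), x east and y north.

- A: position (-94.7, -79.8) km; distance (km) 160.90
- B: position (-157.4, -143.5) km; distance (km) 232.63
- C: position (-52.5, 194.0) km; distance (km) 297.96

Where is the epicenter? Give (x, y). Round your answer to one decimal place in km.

Circle about each station: (x + 94.7)² + (y + 79.8)² = 160.90²; (x + 157.4)² + (y + 143.5)² = 232.63²; (x + 52.5)² + (y − 194.0)² = 297.96².
Subtracting the A equation from the B and C equations removes the quadratic terms:
-125.4 x − 127.4 y = 1802.97
84.4 x + 547.6 y = -37835.23
Solving the 2×2 system: x ≈ 66.2, y ≈ -79.3 km.
Check against A (with the unrounded x, y): √((x + 94.7)²+(y + 79.8)²) = 160.88 ≈ 160.90 km. ✓

(66.2, -79.3)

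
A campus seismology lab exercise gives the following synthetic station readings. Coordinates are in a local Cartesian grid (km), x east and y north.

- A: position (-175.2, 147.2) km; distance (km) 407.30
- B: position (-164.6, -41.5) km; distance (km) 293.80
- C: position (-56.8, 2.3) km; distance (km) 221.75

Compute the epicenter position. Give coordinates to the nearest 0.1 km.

Circle about each station: (x + 175.2)² + (y − 147.2)² = 407.30²; (x + 164.6)² + (y + 41.5)² = 293.80²; (x + 56.8)² + (y − 2.3)² = 221.75².
Subtracting the A equation from the B and C equations removes the quadratic terms:
21.2 x − 377.4 y = 56027.38
236.8 x − 289.8 y = 67588.88
Solving the 2×2 system: x ≈ 111.4, y ≈ -142.2 km.

111.4 km east, -142.2 km north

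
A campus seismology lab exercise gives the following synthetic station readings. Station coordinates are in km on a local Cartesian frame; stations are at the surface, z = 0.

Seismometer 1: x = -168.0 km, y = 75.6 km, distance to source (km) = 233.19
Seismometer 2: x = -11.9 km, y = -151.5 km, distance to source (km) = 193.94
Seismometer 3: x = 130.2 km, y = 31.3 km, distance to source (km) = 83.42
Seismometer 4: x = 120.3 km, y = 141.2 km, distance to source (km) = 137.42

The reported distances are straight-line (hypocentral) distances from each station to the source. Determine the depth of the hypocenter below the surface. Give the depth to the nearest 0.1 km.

38.7 km

Each station gives a sphere (x−x_i)² + (y−y_i)² + z² = d_i² (stations at z=0).
Subtracting the Seismometer 1 sphere from Seismometer 2 and Seismometer 3: z² cancels, leaving linear equations in x and y:
312.2 x − 454.2 y = 5919.35
596.4 x − 88.6 y = 31411.05
Solving: x ≈ 56.501, y ≈ 25.804 km (keep extra digits for the depth step; rounded: 56.5, 25.8).
Then from the Seismometer 1 sphere: z² = 233.19² − (x + 168.0)² − (y − 75.6)² with x = 56.501, y = 25.804, so z ≈ 38.694 ≈ 38.7 km.
Check against Seismometer 4 (with the unrounded solution): distance 137.42 ≈ 137.42 km. ✓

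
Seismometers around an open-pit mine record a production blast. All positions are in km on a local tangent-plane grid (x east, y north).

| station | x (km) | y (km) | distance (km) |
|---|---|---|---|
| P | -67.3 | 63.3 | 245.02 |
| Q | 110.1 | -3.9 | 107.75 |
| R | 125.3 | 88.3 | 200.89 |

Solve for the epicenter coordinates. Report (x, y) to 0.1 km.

(104.4, -111.5)

Circle about each station: (x + 67.3)² + (y − 63.3)² = 245.02²; (x − 110.1)² + (y + 3.9)² = 107.75²; (x − 125.3)² + (y − 88.3)² = 200.89².
Subtracting the P equation from the Q and R equations removes the quadratic terms:
354.8 x − 134.4 y = 52025.78
385.2 x + 50.0 y = 34638.81
Solving the 2×2 system: x ≈ 104.4, y ≈ -111.5 km.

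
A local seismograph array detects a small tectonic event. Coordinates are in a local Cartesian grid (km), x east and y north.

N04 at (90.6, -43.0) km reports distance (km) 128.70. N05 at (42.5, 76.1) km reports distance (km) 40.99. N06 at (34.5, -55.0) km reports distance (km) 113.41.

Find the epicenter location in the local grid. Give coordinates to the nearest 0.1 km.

Circle about each station: (x − 90.6)² + (y + 43.0)² = 128.70²; (x − 42.5)² + (y − 76.1)² = 40.99²; (x − 34.5)² + (y + 55.0)² = 113.41².
Subtracting the N04 equation from the N05 and N06 equations removes the quadratic terms:
-96.2 x + 238.2 y = 12423.61
-112.2 x − 24.0 y = -2140.25
Solving the 2×2 system: x ≈ 7.3, y ≈ 55.1 km.

7.3 km east, 55.1 km north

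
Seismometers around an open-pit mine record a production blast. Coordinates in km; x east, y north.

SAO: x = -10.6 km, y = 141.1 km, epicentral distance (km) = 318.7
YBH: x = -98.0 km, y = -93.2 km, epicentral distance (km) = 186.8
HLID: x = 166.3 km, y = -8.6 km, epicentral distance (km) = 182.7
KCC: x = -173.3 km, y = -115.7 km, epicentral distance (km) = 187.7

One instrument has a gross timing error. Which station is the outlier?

Solve using three stations at a time. Using SAO, YBH, HLID (subtract circle equations pairwise → linear system) gives (x, y) ≈ (73.9, -166.2).
Distances from that point to each station vs reported:
  SAO: calculated 318.7 vs reported 318.7 → residual 0.0 km
  YBH: calculated 186.8 vs reported 186.8 → residual 0.0 km
  HLID: calculated 182.7 vs reported 182.7 → residual 0.0 km
  KCC: calculated 252.3 vs reported 187.7 → residual 64.6 km
SAO, YBH, HLID are mutually consistent (residuals ≈ 0); KCC is off by 64.6 km.

KCC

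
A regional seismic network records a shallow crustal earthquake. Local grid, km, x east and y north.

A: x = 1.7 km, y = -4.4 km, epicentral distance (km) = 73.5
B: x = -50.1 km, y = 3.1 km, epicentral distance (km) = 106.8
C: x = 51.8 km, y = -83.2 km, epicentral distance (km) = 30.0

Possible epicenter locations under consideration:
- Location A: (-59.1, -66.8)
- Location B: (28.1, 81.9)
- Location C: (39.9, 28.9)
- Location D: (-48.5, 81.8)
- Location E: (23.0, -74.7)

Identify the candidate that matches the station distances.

For each candidate, compare |candidate − station| to the reported distance:
Location A: residuals A 13.6, B 36.3, C 82.1 → max 82.1 km
Location B: residuals A 16.7, B 4.2, C 136.8 → max 136.8 km
Location C: residuals A 22.8, B 13.2, C 82.7 → max 82.7 km
Location D: residuals A 26.3, B 28.1, C 163.1 → max 163.1 km
Location E: residuals A 0.0, B 0.0, C 0.0 → max 0.0 km
Only Location E has all residuals ≈ 0.

Location E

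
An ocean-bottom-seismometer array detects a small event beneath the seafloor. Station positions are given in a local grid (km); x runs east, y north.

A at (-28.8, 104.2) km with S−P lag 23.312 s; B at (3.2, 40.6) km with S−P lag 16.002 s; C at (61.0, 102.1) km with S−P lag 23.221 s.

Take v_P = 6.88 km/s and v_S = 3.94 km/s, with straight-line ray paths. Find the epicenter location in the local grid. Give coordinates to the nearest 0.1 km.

Distance from S−P lag: d = Δt · v_P v_S / (v_P − v_S) = Δt · (6.88·3.94)/(6.88−3.94) ≈ 9.2201·Δt.
So d_A = 214.94, d_B = 147.54, d_C = 214.10 km.
Circle about each station: (x + 28.8)² + (y − 104.2)² = 214.94²; (x − 3.2)² + (y − 40.6)² = 147.54²; (x − 61.0)² + (y − 102.1)² = 214.10².
Subtracting the A equation from the B and C equations removes the quadratic terms:
64.0 x − 127.2 y = 14402.67
179.6 x − 4.2 y = 2818.72
Solving the 2×2 system: x ≈ 13.2, y ≈ -106.6 km.

13.2 km east, -106.6 km north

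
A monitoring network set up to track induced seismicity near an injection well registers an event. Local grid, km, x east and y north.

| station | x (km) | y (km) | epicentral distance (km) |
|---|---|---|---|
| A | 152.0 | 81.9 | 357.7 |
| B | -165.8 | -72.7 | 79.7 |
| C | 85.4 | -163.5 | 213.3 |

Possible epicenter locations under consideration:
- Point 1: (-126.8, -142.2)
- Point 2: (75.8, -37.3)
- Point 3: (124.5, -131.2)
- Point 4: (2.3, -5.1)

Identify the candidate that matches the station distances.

For each candidate, compare |candidate − station| to the reported distance:
Point 1: residuals A 0.0, B 0.0, C 0.0 → max 0.0 km
Point 2: residuals A 216.2, B 164.5, C 86.7 → max 216.2 km
Point 3: residuals A 142.8, B 216.4, C 162.6 → max 216.4 km
Point 4: residuals A 184.6, B 101.5, C 34.4 → max 184.6 km
Only Point 1 has all residuals ≈ 0.

Point 1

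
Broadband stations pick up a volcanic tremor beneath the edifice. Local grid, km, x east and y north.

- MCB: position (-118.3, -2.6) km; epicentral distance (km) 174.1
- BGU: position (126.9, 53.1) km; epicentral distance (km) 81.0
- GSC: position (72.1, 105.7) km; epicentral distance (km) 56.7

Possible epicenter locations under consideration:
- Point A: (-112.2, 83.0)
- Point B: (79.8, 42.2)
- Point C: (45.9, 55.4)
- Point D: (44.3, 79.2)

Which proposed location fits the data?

For each candidate, compare |candidate − station| to the reported distance:
Point A: residuals MCB 88.3, BGU 160.0, GSC 129.0 → max 160.0 km
Point B: residuals MCB 29.0, BGU 32.7, GSC 7.3 → max 32.7 km
Point C: residuals MCB 0.0, BGU 0.0, GSC 0.0 → max 0.0 km
Point D: residuals MCB 7.9, BGU 5.6, GSC 18.3 → max 18.3 km
Only Point C has all residuals ≈ 0.

Point C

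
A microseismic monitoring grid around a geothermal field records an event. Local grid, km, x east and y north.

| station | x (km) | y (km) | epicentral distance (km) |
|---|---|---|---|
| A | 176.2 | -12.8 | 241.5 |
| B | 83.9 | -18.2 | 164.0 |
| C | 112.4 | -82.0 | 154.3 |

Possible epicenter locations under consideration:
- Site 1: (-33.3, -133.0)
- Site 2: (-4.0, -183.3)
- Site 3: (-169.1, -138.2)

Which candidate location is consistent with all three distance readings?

For each candidate, compare |candidate − station| to the reported distance:
Site 1: residuals A 0.0, B 0.1, C 0.1 → max 0.1 km
Site 2: residuals A 6.6, B 23.0, C 0.0 → max 23.0 km
Site 3: residuals A 125.9, B 116.0, C 132.8 → max 132.8 km
Only Site 1 has all residuals ≈ 0.

Site 1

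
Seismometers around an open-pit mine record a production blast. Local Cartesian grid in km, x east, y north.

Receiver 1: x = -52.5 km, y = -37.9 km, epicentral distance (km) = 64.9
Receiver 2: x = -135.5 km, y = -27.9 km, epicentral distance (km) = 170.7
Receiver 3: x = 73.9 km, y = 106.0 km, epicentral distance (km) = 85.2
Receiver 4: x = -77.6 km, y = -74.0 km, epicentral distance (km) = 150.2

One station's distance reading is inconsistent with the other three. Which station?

Receiver 1

Solve using three stations at a time. Using Receiver 2, Receiver 3, Receiver 4 (subtract circle equations pairwise → linear system) gives (x, y) ≈ (21.7, 38.7).
Distances from that point to each station vs reported:
  Receiver 1: calculated 106.6 vs reported 64.9 → residual 41.7 km
  Receiver 2: calculated 170.7 vs reported 170.7 → residual 0.0 km
  Receiver 3: calculated 85.2 vs reported 85.2 → residual 0.0 km
  Receiver 4: calculated 150.2 vs reported 150.2 → residual 0.0 km
Receiver 2, Receiver 3, Receiver 4 are mutually consistent (residuals ≈ 0); Receiver 1 is off by 41.7 km.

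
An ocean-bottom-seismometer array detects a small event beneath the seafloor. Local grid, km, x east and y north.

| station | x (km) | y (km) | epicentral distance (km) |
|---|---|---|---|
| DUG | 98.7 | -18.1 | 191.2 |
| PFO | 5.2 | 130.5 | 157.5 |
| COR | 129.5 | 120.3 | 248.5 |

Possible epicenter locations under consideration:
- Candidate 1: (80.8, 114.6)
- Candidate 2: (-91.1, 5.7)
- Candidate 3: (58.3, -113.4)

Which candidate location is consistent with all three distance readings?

For each candidate, compare |candidate − station| to the reported distance:
Candidate 1: residuals DUG 57.3, PFO 80.2, COR 199.5 → max 199.5 km
Candidate 2: residuals DUG 0.1, PFO 0.1, COR 0.1 → max 0.1 km
Candidate 3: residuals DUG 87.7, PFO 92.1, COR 4.2 → max 92.1 km
Only Candidate 2 has all residuals ≈ 0.

Candidate 2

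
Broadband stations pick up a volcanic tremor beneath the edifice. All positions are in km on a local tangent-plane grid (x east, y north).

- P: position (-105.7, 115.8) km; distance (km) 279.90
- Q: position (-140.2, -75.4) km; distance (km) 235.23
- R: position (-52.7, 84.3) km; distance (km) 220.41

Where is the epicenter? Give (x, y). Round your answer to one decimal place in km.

95.0 km east, -79.3 km north

Circle about each station: (x + 105.7)² + (y − 115.8)² = 279.90²; (x + 140.2)² + (y + 75.4)² = 235.23²; (x + 52.7)² + (y − 84.3)² = 220.41².
Subtracting the P equation from the Q and R equations removes the quadratic terms:
-69.0 x − 382.4 y = 23769.93
106.0 x − 63.0 y = 15065.09
Solving the 2×2 system: x ≈ 95.0, y ≈ -79.3 km.
Check against P (with the unrounded x, y): √((x + 105.7)²+(y − 115.8)²) = 279.90 ≈ 279.90 km. ✓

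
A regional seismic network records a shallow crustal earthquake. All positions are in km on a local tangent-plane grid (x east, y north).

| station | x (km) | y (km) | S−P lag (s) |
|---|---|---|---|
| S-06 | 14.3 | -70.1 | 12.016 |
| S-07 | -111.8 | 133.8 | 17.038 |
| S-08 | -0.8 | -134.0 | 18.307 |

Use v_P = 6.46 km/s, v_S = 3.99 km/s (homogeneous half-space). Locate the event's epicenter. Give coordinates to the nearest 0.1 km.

Distance from S−P lag: d = Δt · v_P v_S / (v_P − v_S) = Δt · (6.46·3.99)/(6.46−3.99) ≈ 10.4354·Δt.
So d_S-06 = 125.39, d_S-07 = 177.80, d_S-08 = 191.04 km.
Circle about each station: (x − 14.3)² + (y + 70.1)² = 125.39²; (x + 111.8)² + (y − 133.8)² = 177.80²; (x + 0.8)² + (y + 134.0)² = 191.04².
Subtracting the S-06 equation from the S-07 and S-08 equations removes the quadratic terms:
-252.2 x + 407.8 y = 9392.99
-30.2 x − 127.8 y = -7935.49
Solving the 2×2 system: x ≈ 45.7, y ≈ 51.3 km.

(45.7, 51.3)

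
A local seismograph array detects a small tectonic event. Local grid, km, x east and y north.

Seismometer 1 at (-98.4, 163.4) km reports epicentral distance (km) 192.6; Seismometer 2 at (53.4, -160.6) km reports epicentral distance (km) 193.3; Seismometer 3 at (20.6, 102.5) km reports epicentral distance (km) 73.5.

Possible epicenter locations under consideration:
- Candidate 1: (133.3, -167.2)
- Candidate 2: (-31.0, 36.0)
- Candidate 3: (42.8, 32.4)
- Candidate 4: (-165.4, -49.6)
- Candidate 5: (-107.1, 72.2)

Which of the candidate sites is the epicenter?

For each candidate, compare |candidate − station| to the reported distance:
Candidate 1: residuals Seismometer 1 211.1, Seismometer 2 113.1, Seismometer 3 218.8 → max 218.8 km
Candidate 2: residuals Seismometer 1 48.5, Seismometer 2 20.7, Seismometer 3 10.7 → max 48.5 km
Candidate 3: residuals Seismometer 1 0.0, Seismometer 2 0.0, Seismometer 3 0.0 → max 0.0 km
Candidate 4: residuals Seismometer 1 30.7, Seismometer 2 52.0, Seismometer 3 166.8 → max 166.8 km
Candidate 5: residuals Seismometer 1 101.0, Seismometer 2 89.5, Seismometer 3 57.7 → max 101.0 km
Only Candidate 3 has all residuals ≈ 0.

Candidate 3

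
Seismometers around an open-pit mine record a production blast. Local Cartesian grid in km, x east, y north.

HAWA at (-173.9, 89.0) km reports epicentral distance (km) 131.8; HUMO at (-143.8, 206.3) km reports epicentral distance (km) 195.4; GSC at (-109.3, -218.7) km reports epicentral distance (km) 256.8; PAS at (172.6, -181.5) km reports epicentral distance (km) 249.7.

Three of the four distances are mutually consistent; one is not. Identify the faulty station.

PAS

Solve using three stations at a time. Using HAWA, HUMO, GSC (subtract circle equations pairwise → linear system) gives (x, y) ≈ (-54.9, 32.3).
Distances from that point to each station vs reported:
  HAWA: calculated 131.8 vs reported 131.8 → residual 0.0 km
  HUMO: calculated 195.4 vs reported 195.4 → residual 0.0 km
  GSC: calculated 256.8 vs reported 256.8 → residual 0.0 km
  PAS: calculated 312.2 vs reported 249.7 → residual 62.5 km
HAWA, HUMO, GSC are mutually consistent (residuals ≈ 0); PAS is off by 62.5 km.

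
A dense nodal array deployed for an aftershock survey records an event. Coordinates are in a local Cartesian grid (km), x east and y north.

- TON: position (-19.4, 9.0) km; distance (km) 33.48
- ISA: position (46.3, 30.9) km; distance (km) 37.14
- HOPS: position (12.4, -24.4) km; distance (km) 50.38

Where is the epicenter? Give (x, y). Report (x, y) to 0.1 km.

Circle about each station: (x + 19.4)² + (y − 9.0)² = 33.48²; (x − 46.3)² + (y − 30.9)² = 37.14²; (x − 12.4)² + (y + 24.4)² = 50.38².
Subtracting pairs of circle equations eliminates x²+y² and gives linear equations (the radical axes):
131.4 x + 43.8 y = 2382.67
63.6 x − 66.8 y = -1125.47
Solving the 2×2 system: x ≈ 9.5, y ≈ 25.9 km.

(9.5, 25.9)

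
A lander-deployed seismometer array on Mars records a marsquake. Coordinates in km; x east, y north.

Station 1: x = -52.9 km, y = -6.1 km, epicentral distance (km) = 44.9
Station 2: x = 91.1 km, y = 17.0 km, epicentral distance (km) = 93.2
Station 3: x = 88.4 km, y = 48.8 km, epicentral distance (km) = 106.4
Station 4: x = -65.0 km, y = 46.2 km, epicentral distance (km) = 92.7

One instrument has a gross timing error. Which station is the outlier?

Solve using three stations at a time. Using Station 2, Station 3, Station 4 (subtract circle equations pairwise → linear system) gives (x, y) ≈ (3.9, -15.8).
Distances from that point to each station vs reported:
  Station 1: calculated 57.6 vs reported 44.9 → residual 12.7 km
  Station 2: calculated 93.2 vs reported 93.2 → residual 0.0 km
  Station 3: calculated 106.4 vs reported 106.4 → residual 0.0 km
  Station 4: calculated 92.7 vs reported 92.7 → residual 0.0 km
Station 2, Station 3, Station 4 are mutually consistent (residuals ≈ 0); Station 1 is off by 12.7 km.

Station 1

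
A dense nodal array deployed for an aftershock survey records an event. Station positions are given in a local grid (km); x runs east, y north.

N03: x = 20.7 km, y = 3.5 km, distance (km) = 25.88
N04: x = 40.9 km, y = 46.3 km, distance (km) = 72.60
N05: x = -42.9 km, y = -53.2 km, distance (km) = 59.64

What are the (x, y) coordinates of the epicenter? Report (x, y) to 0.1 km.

Circle about each station: (x − 20.7)² + (y − 3.5)² = 25.88²; (x − 40.9)² + (y − 46.3)² = 72.60²; (x + 42.9)² + (y + 53.2)² = 59.64².
Subtracting the N03 equation from the N04 and N05 equations removes the quadratic terms:
40.4 x + 85.6 y = -1225.23
-127.2 x − 113.4 y = 1342.75
Solving the 2×2 system: x ≈ 3.8, y ≈ -16.1 km.

x ≈ 3.8 km, y ≈ -16.1 km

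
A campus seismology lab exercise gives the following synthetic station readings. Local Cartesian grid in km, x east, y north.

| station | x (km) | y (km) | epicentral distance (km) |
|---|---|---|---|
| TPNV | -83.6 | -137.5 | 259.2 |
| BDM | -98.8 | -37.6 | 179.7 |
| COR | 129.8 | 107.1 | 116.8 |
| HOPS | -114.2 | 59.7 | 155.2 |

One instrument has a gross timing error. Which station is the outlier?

HOPS

Solve using three stations at a time. Using TPNV, BDM, COR (subtract circle equations pairwise → linear system) gives (x, y) ≈ (13.1, 103.0).
Distances from that point to each station vs reported:
  TPNV: calculated 259.2 vs reported 259.2 → residual 0.0 km
  BDM: calculated 179.7 vs reported 179.7 → residual 0.0 km
  COR: calculated 116.8 vs reported 116.8 → residual 0.0 km
  HOPS: calculated 134.5 vs reported 155.2 → residual 20.7 km
TPNV, BDM, COR are mutually consistent (residuals ≈ 0); HOPS is off by 20.7 km.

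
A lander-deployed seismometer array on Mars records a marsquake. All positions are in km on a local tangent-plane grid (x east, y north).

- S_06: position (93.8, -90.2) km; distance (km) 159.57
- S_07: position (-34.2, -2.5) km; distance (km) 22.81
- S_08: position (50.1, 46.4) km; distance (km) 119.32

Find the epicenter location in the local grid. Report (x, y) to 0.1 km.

Circle about each station: (x − 93.8)² + (y + 90.2)² = 159.57²; (x + 34.2)² + (y + 2.5)² = 22.81²; (x − 50.1)² + (y − 46.4)² = 119.32².
Subtracting pairs of circle equations eliminates x²+y² and gives linear equations (the radical axes):
-256.0 x + 175.4 y = 9183.70
-87.4 x + 273.2 y = -1046.19
Solving the 2×2 system: x ≈ -49.3, y ≈ -19.6 km.

(-49.3, -19.6)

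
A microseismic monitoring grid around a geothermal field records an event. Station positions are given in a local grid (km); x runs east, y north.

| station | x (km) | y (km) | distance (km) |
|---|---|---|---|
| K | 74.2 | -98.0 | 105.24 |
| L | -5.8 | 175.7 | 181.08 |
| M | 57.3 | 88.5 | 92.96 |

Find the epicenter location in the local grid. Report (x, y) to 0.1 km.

Circle about each station: (x − 74.2)² + (y + 98.0)² = 105.24²; (x + 5.8)² + (y − 175.7)² = 181.08²; (x − 57.3)² + (y − 88.5)² = 92.96².
Subtracting pairs of circle equations eliminates x²+y² and gives linear equations (the radical axes):
-160.0 x + 547.4 y = -5920.02
-33.8 x + 373.0 y = -1560.20
Solving the 2×2 system: x ≈ 32.9, y ≈ -1.2 km.
Check against K (with the unrounded x, y): √((x − 74.2)²+(y + 98.0)²) = 105.25 ≈ 105.24 km. ✓

32.9 km east, -1.2 km north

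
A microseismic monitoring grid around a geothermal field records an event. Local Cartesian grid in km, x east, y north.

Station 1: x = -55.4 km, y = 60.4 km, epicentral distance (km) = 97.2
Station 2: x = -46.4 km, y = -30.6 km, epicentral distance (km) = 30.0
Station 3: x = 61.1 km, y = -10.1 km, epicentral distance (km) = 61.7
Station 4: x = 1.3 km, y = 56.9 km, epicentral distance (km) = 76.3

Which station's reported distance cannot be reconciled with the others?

Station 2

Solve using three stations at a time. Using Station 1, Station 3, Station 4 (subtract circle equations pairwise → linear system) gives (x, y) ≈ (0.1, -19.4).
Distances from that point to each station vs reported:
  Station 1: calculated 97.2 vs reported 97.2 → residual 0.0 km
  Station 2: calculated 47.8 vs reported 30.0 → residual 17.8 km
  Station 3: calculated 61.7 vs reported 61.7 → residual 0.0 km
  Station 4: calculated 76.3 vs reported 76.3 → residual 0.0 km
Station 1, Station 3, Station 4 are mutually consistent (residuals ≈ 0); Station 2 is off by 17.8 km.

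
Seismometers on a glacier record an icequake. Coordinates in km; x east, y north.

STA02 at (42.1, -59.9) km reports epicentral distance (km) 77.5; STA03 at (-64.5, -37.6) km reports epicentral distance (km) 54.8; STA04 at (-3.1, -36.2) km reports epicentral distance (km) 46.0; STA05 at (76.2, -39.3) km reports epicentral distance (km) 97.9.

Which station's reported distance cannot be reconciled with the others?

Solve using three stations at a time. Using STA02, STA03, STA05 (subtract circle equations pairwise → linear system) gives (x, y) ≈ (-17.2, -10.1).
Distances from that point to each station vs reported:
  STA02: calculated 77.5 vs reported 77.5 → residual 0.0 km
  STA03: calculated 54.7 vs reported 54.8 → residual 0.1 km
  STA04: calculated 29.7 vs reported 46.0 → residual 16.3 km
  STA05: calculated 97.9 vs reported 97.9 → residual 0.0 km
STA02, STA03, STA05 are mutually consistent (residuals ≈ 0); STA04 is off by 16.3 km.

STA04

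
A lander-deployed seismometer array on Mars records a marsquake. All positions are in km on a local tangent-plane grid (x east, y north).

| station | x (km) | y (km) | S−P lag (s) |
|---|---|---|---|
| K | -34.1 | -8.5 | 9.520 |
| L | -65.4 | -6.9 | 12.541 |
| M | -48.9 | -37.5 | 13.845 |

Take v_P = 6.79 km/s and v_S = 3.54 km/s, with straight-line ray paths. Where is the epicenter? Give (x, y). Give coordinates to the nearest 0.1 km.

x ≈ 11.2 km, y ≈ 45.4 km

Distance from S−P lag: d = Δt · v_P v_S / (v_P − v_S) = Δt · (6.79·3.54)/(6.79−3.54) ≈ 7.3959·Δt.
So d_K = 70.41, d_L = 92.75, d_M = 102.40 km.
Circle about each station: (x + 34.1)² + (y + 8.5)² = 70.41²; (x + 65.4)² + (y + 6.9)² = 92.75²; (x + 48.9)² + (y + 37.5)² = 102.40².
Subtracting pairs of circle equations eliminates x²+y² and gives linear equations (the radical axes):
-62.6 x + 3.2 y = -555.28
-29.6 x − 58.0 y = -2965.79
Solving the 2×2 system: x ≈ 11.2, y ≈ 45.4 km.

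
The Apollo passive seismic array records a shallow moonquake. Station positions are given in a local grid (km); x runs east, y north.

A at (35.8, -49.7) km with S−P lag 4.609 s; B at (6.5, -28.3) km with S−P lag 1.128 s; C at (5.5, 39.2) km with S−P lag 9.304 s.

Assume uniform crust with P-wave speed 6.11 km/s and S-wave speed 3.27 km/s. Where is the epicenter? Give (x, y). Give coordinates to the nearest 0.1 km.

Distance from S−P lag: d = Δt · v_P v_S / (v_P − v_S) = Δt · (6.11·3.27)/(6.11−3.27) ≈ 7.0351·Δt.
So d_A = 32.42, d_B = 7.94, d_C = 65.45 km.
Circle about each station: (x − 35.8)² + (y + 49.7)² = 32.42²; (x − 6.5)² + (y + 28.3)² = 7.94²; (x − 5.5)² + (y − 39.2)² = 65.45².
Subtracting the A equation from the B and C equations removes the quadratic terms:
-58.6 x + 42.8 y = -1920.58
-60.6 x + 177.8 y = -5417.49
Solving the 2×2 system: x ≈ 14.0, y ≈ -25.7 km.
Check against A (with the unrounded x, y): √((x − 35.8)²+(y + 49.7)²) = 32.42 ≈ 32.42 km. ✓

(14.0, -25.7)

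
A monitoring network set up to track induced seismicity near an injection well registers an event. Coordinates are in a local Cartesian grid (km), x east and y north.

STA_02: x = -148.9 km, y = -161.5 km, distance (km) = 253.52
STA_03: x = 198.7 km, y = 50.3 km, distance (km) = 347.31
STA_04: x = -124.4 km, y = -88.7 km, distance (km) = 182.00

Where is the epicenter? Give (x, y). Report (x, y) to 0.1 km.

Circle about each station: (x + 148.9)² + (y + 161.5)² = 253.52²; (x − 198.7)² + (y − 50.3)² = 347.31²; (x + 124.4)² + (y + 88.7)² = 182.00².
Subtracting the STA_02 equation from the STA_03 and STA_04 equations removes the quadratic terms:
695.2 x + 423.6 y = -62593.53
49.0 x + 145.6 y = 6237.98
Solving the 2×2 system: x ≈ -146.1, y ≈ 92.0 km.

x ≈ -146.1 km, y ≈ 92.0 km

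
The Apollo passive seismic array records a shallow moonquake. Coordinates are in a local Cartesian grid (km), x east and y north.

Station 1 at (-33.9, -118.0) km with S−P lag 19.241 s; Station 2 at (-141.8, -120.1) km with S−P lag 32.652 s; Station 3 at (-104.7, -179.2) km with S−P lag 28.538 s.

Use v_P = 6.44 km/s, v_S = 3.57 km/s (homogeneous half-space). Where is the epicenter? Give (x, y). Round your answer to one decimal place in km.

119.4 km east, -134.0 km north

Distance from S−P lag: d = Δt · v_P v_S / (v_P − v_S) = Δt · (6.44·3.57)/(6.44−3.57) ≈ 8.0107·Δt.
So d_Station 1 = 154.13, d_Station 2 = 261.57, d_Station 3 = 228.61 km.
Circle about each station: (x + 33.9)² + (y + 118.0)² = 154.13²; (x + 141.8)² + (y + 120.1)² = 261.57²; (x + 104.7)² + (y + 179.2)² = 228.61².
Subtracting the Station 1 equation from the Station 2 and Station 3 equations removes the quadratic terms:
-215.8 x − 4.2 y = -25204.77
-141.6 x − 122.4 y = -504.96
Solving the 2×2 system: x ≈ 119.4, y ≈ -134.0 km.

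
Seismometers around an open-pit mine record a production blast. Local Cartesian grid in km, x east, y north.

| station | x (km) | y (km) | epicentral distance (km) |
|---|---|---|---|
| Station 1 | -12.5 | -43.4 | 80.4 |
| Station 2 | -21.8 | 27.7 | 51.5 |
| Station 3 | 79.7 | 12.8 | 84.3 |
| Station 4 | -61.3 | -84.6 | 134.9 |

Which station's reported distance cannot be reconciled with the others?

Solve using three stations at a time. Using Station 1, Station 3, Station 4 (subtract circle equations pairwise → linear system) gives (x, y) ≈ (-1.3, 36.2).
Distances from that point to each station vs reported:
  Station 1: calculated 80.4 vs reported 80.4 → residual 0.0 km
  Station 2: calculated 22.2 vs reported 51.5 → residual 29.3 km
  Station 3: calculated 84.3 vs reported 84.3 → residual 0.0 km
  Station 4: calculated 134.9 vs reported 134.9 → residual 0.0 km
Station 1, Station 3, Station 4 are mutually consistent (residuals ≈ 0); Station 2 is off by 29.3 km.

Station 2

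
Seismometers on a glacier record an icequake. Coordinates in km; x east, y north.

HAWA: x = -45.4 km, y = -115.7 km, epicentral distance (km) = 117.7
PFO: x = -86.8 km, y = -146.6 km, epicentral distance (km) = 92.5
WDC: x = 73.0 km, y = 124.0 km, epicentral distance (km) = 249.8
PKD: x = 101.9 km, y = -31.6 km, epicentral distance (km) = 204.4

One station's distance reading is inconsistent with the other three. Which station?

HAWA

Solve using three stations at a time. Using PFO, WDC, PKD (subtract circle equations pairwise → linear system) gives (x, y) ≈ (-101.2, -55.1).
Distances from that point to each station vs reported:
  HAWA: calculated 82.4 vs reported 117.7 → residual 35.3 km
  PFO: calculated 92.6 vs reported 92.5 → residual 0.1 km
  WDC: calculated 249.8 vs reported 249.8 → residual 0.0 km
  PKD: calculated 204.5 vs reported 204.4 → residual 0.1 km
PFO, WDC, PKD are mutually consistent (residuals ≈ 0); HAWA is off by 35.3 km.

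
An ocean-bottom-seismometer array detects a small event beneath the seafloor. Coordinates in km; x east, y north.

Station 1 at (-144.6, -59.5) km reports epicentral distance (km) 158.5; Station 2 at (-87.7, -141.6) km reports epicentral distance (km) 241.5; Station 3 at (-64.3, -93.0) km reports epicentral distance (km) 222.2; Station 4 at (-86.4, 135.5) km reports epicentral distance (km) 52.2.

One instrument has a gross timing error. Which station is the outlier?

Solve using three stations at a time. Using Station 1, Station 2, Station 4 (subtract circle equations pairwise → linear system) gives (x, y) ≈ (-122.2, 97.4).
Distances from that point to each station vs reported:
  Station 1: calculated 158.5 vs reported 158.5 → residual 0.0 km
  Station 2: calculated 241.5 vs reported 241.5 → residual 0.0 km
  Station 3: calculated 199.0 vs reported 222.2 → residual 23.2 km
  Station 4: calculated 52.3 vs reported 52.2 → residual 0.1 km
Station 1, Station 2, Station 4 are mutually consistent (residuals ≈ 0); Station 3 is off by 23.2 km.

Station 3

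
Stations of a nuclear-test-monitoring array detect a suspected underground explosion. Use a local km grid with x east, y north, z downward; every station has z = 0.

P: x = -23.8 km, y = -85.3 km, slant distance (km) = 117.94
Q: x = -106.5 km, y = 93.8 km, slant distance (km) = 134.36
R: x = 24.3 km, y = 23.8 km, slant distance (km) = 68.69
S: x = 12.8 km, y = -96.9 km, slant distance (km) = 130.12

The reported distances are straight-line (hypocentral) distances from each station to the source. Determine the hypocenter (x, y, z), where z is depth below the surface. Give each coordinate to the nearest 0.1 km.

x ≈ -12.5 km, y ≈ 17.0 km, depth ≈ 57.6 km

Each station gives a sphere (x−x_i)² + (y−y_i)² + z² = d_i² (stations at z=0).
Subtracting the P sphere from Q and R: z² cancels, leaving linear equations in x and y:
-165.4 x + 358.2 y = 8155.39
96.2 x + 218.2 y = 2505.93
Solving: x ≈ -12.500, y ≈ 16.996 km (keep extra digits for the depth step; rounded: -12.5, 17.0).
Then from the P sphere: z² = 117.94² − (x + 23.8)² − (y + 85.3)² with x = -12.500, y = 16.996, so z ≈ 57.599 ≈ 57.6 km.
Check against S (with the unrounded solution): distance 130.12 ≈ 130.12 km. ✓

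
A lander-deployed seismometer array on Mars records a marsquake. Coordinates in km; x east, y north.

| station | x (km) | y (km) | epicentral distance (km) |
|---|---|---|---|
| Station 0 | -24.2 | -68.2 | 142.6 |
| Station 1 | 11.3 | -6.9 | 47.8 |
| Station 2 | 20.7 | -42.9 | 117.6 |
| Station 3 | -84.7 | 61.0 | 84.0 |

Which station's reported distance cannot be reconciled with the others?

Solve using three stations at a time. Using Station 0, Station 2, Station 3 (subtract circle equations pairwise → linear system) gives (x, y) ≈ (-1.5, 72.6).
Distances from that point to each station vs reported:
  Station 0: calculated 142.6 vs reported 142.6 → residual 0.0 km
  Station 1: calculated 80.5 vs reported 47.8 → residual 32.7 km
  Station 2: calculated 117.6 vs reported 117.6 → residual 0.0 km
  Station 3: calculated 84.0 vs reported 84.0 → residual 0.0 km
Station 0, Station 2, Station 3 are mutually consistent (residuals ≈ 0); Station 1 is off by 32.7 km.

Station 1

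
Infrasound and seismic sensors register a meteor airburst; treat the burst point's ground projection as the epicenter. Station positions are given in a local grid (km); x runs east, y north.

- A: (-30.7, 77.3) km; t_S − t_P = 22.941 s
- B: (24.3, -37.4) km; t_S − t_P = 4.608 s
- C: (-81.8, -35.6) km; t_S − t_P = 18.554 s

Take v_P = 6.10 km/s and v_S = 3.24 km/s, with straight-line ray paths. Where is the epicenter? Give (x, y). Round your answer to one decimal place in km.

43.5 km east, -62.8 km north

Distance from S−P lag: d = Δt · v_P v_S / (v_P − v_S) = Δt · (6.10·3.24)/(6.10−3.24) ≈ 6.9105·Δt.
So d_A = 158.53, d_B = 31.84, d_C = 128.22 km.
Circle about each station: (x + 30.7)² + (y − 77.3)² = 158.53²; (x − 24.3)² + (y + 37.4)² = 31.84²; (x + 81.8)² + (y + 35.6)² = 128.22².
Subtracting pairs of circle equations eliminates x²+y² and gives linear equations (the radical axes):
110.0 x − 229.4 y = 19189.45
-102.2 x − 225.8 y = 9732.21
Solving the 2×2 system: x ≈ 43.5, y ≈ -62.8 km.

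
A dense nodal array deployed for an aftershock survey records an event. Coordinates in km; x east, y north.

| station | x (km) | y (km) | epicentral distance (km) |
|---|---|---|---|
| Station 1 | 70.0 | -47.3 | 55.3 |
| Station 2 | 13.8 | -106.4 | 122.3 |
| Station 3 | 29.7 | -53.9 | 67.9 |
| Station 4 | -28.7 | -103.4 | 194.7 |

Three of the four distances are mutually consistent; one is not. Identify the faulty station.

Solve using three stations at a time. Using Station 1, Station 2, Station 3 (subtract circle equations pairwise → linear system) gives (x, y) ≈ (59.7, 6.9).
Distances from that point to each station vs reported:
  Station 1: calculated 55.2 vs reported 55.3 → residual 0.1 km
  Station 2: calculated 122.2 vs reported 122.3 → residual 0.1 km
  Station 3: calculated 67.8 vs reported 67.9 → residual 0.1 km
  Station 4: calculated 141.3 vs reported 194.7 → residual 53.4 km
Station 1, Station 2, Station 3 are mutually consistent (residuals ≈ 0); Station 4 is off by 53.4 km.

Station 4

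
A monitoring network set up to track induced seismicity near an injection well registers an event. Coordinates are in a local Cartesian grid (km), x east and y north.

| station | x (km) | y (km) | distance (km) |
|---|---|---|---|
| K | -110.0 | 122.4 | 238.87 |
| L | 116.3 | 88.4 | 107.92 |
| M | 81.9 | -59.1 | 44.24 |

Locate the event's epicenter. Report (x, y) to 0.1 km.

(85.4, -15.0)

Circle about each station: (x + 110.0)² + (y − 122.4)² = 238.87²; (x − 116.3)² + (y − 88.4)² = 107.92²; (x − 81.9)² + (y + 59.1)² = 44.24².
Subtracting the K equation from the L and M equations removes the quadratic terms:
452.6 x − 68.0 y = 39670.64
383.8 x − 363.0 y = 38220.36
Solving the 2×2 system: x ≈ 85.4, y ≈ -15.0 km.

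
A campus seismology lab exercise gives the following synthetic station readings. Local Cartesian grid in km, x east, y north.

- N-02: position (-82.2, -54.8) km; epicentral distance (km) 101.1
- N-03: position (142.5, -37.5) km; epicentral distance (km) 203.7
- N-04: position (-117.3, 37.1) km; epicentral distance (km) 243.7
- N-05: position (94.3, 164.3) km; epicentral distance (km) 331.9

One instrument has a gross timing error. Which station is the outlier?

N-04

Solve using three stations at a time. Using N-02, N-03, N-05 (subtract circle equations pairwise → linear system) gives (x, y) ≈ (-32.0, -142.7).
Distances from that point to each station vs reported:
  N-02: calculated 101.2 vs reported 101.1 → residual 0.1 km
  N-03: calculated 203.7 vs reported 203.7 → residual 0.0 km
  N-04: calculated 199.0 vs reported 243.7 → residual 44.7 km
  N-05: calculated 331.9 vs reported 331.9 → residual 0.0 km
N-02, N-03, N-05 are mutually consistent (residuals ≈ 0); N-04 is off by 44.7 km.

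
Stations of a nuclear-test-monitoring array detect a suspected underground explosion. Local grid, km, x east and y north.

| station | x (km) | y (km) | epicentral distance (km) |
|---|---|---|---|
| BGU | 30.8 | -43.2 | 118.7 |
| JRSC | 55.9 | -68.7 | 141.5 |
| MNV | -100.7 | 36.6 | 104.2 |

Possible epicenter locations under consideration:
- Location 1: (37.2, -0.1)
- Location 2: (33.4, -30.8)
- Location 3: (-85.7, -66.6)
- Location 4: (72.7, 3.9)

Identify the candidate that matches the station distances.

For each candidate, compare |candidate − station| to the reported distance:
Location 1: residuals BGU 75.1, JRSC 70.4, MNV 38.5 → max 75.1 km
Location 2: residuals BGU 106.0, JRSC 97.4, MNV 45.9 → max 106.0 km
Location 3: residuals BGU 0.1, JRSC 0.1, MNV 0.1 → max 0.1 km
Location 4: residuals BGU 55.7, JRSC 67.0, MNV 72.3 → max 72.3 km
Only Location 3 has all residuals ≈ 0.

Location 3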